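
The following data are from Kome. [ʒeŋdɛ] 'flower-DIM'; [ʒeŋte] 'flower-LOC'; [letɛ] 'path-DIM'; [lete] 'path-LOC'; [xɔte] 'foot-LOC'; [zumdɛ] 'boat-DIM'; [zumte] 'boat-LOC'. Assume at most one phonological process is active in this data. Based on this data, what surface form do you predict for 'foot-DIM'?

The DIM suffix surfaces as [-dɛ] and [-tɛ], depending on the final segment of the stem.
The LOC suffix, which begins with [t], is invariant after every stem; so [t] is not altered by any rule here.
So the underlying form is /-dɛ/, and voiced stops become voiceless after a vowel.
After 'foot', which ends in a vowel, the suffix surfaces as [-tɛ], giving [xɔtɛ].

[xɔtɛ]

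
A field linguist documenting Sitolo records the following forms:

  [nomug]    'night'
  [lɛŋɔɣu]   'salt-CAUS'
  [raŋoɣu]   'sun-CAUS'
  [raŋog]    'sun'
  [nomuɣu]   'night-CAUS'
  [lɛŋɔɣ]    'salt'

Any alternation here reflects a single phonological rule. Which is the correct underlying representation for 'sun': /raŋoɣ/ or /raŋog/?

/raŋog/

'sun' shows [ɣ] ~ [g] at the end of the stem ([raŋoɣu] vs [raŋog]).
But 'salt' keeps [ɣ] in both environments ([lɛŋɔɣu], [lɛŋɔɣ]), so there is no rule changing /ɣ/ to [g] in isolation.
So /g/ is underlying, and a rule of intervocalic spirantization — voiced stops become fricatives between vowels — gives [ɣ].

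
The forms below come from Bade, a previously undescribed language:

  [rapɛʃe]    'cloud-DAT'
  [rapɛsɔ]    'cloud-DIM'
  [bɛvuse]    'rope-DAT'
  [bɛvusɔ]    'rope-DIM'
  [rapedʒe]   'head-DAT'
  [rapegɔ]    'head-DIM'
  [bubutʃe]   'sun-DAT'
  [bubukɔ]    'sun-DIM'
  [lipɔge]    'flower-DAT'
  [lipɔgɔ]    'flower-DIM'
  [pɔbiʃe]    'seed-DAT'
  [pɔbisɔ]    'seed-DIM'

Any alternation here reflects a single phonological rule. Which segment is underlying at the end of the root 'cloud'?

/ʃ/

'cloud' shows [ʃ] ~ [s] at the end of the stem ([rapɛʃe] vs [rapɛsɔ]).
If /s/ were underlying and a rule turned it into [ʃ] before the DAT suffix, 'rope' would also alternate; but it has [s] in both [bɛvuse] and [bɛvusɔ].
The underlying segment must be /ʃ/; palato-alveolar /tʃ/, /dʒ/ and /ʃ/ become [k], [g] and [s] when no front vowel follows, yielding [s] there.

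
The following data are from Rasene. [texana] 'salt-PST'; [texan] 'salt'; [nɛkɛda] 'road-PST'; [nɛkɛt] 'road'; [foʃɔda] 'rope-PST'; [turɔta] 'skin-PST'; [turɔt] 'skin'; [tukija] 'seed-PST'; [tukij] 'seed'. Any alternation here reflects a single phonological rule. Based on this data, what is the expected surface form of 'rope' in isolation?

[foʃɔt]

The stem for 'road' ends in [d] in [nɛkɛda] but [t] in [nɛkɛt].
Compare 'skin', with invariant [t] in [turɔta] and [turɔt]: an analysis with underlying /t/ and a rule producing [d] before the PST suffix would wrongly predict alternation here too.
Therefore /d/ is basic and [t] is derived by word-final obstruent devoicing (voiced obstruents become voiceless word-finally).
From [foʃɔda] the stem 'rope' is /foʃɔd/; word-finally this yields [foʃɔt].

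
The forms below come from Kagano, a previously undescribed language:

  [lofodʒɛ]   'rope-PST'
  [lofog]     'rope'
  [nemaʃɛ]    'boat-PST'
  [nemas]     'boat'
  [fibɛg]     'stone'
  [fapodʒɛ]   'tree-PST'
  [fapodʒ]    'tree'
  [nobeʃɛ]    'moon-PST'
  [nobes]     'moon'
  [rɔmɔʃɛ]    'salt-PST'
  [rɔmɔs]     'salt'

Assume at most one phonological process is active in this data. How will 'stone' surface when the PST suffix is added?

The root 'rope' surfaces as [lofodʒɛ] and [lofog], with a stem-final [dʒ] ~ [g] alternation.
Compare 'tree', with invariant [dʒ] in [fapodʒɛ] and [fapodʒ]: an analysis with underlying /dʒ/ and a rule producing [g] in isolation would wrongly predict alternation here too.
So /g/ is underlying, and a rule of palatalization before a front vowel — /g/ and /s/ become palato-alveolar [dʒ] and [ʃ] before a front vowel — gives [dʒ].
The one attested form of 'stone', [fibɛg], shows underlying /fibɛg/. Applying the same rule before a front vowel gives [fibɛdʒɛ].

[fibɛdʒɛ]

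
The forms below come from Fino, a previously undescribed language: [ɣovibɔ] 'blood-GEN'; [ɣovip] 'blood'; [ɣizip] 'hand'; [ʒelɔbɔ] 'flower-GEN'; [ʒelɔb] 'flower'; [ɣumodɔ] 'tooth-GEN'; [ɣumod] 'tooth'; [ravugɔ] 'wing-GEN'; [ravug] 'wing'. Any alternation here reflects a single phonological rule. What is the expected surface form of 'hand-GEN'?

[ɣizibɔ]

The root 'blood' surfaces as [ɣovibɔ] and [ɣovip], with a stem-final [b] ~ [p] alternation.
But 'flower' keeps [b] in both environments ([ʒelɔbɔ], [ʒelɔb]), so there is no rule changing /b/ to [p] in isolation.
The underlying segment must be /p/; voiceless stops become voiced between vowels, yielding [b] there.
The one attested form of 'hand', [ɣizip], shows underlying /ɣizip/. Applying the same rule between vowels gives [ɣizibɔ].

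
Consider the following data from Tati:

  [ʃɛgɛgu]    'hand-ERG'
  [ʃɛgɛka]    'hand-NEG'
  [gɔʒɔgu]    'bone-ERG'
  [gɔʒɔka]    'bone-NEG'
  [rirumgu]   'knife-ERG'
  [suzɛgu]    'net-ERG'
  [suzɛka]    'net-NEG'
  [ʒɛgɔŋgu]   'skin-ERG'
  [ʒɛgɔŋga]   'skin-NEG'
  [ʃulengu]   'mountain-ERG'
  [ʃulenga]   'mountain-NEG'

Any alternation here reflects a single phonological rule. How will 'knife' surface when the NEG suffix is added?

[rirumga]

The NEG morpheme has two allomorphs, [-ga] and [-ka].
By contrast the ERG suffix keeps its initial [g] throughout — that segment must be underlying.
The NEG suffix is therefore /-ka/ underlyingly, with post-nasal voicing: voiceless stops become voiced after a nasal.
After 'knife', which ends in a nasal, the suffix surfaces as [-ga], giving [rirumga].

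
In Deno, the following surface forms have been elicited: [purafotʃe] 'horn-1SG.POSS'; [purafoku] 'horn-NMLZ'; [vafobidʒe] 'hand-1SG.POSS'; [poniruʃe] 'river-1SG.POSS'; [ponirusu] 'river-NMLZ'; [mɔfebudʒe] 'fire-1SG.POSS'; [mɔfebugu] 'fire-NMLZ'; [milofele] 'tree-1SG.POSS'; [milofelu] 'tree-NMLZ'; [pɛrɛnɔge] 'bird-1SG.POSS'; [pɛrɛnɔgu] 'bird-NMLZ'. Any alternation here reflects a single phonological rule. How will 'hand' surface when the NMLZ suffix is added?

The stem for 'fire' ends in [dʒ] in [mɔfebudʒe] but [g] in [mɔfebugu].
If /g/ were underlying and a rule turned it into [dʒ] before the 1SG.POSS suffix, 'bird' would also alternate; but it has [g] in both [pɛrɛnɔge] and [pɛrɛnɔgu].
Therefore /dʒ/ is basic and [g] is derived by depalatalization (palato-alveolar /tʃ/, /dʒ/ and /ʃ/ become [k], [g] and [s] when no front vowel follows).
The one attested form of 'hand', [vafobidʒe], shows underlying /vafobidʒ/. Applying the same rule when no front vowel follows gives [vafobigu].

[vafobigu]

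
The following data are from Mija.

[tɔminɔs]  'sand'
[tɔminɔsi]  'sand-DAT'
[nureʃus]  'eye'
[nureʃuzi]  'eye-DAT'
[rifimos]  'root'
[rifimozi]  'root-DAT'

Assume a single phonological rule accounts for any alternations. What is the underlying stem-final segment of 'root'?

/z/

'root' shows [s] ~ [z] at the end of the stem ([rifimos] vs [rifimozi]).
The stem 'sand' ([tɔminɔs], [tɔminɔsi]) shows [s] unchanged in both environments, so [s] cannot be basic with [z] derived before the DAT suffix.
The alternation reflects word-final obstruent devoicing: voiced obstruents become voiceless word-finally. /z/ is underlying.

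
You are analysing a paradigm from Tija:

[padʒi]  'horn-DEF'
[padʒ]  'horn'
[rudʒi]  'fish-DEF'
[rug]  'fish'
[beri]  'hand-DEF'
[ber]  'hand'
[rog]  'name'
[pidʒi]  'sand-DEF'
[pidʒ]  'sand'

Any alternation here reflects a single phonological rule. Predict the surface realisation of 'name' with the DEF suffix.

In [rudʒi] and [rug] the final segment of 'fish' alternates: [dʒ] ~ [g].
If /dʒ/ were underlying and a rule turned it into [g] in isolation, 'horn' would also alternate; but it has [dʒ] in both [padʒi] and [padʒ].
Therefore /g/ is basic and [dʒ] is derived by palatalization before a front vowel (/g/ becomes palato-alveolar [dʒ] before a front vowel).
From [rog] the stem 'name' is /rog/; before a front vowel this yields [rodʒi].

[rodʒi]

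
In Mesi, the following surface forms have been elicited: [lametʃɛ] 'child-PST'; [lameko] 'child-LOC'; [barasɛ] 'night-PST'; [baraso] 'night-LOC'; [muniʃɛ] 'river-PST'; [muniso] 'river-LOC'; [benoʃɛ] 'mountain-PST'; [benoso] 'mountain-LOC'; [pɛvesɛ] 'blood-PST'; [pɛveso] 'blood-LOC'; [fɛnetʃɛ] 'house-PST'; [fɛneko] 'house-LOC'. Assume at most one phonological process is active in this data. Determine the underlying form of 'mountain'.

/benoʃ/

The stem for 'mountain' ends in [ʃ] in [benoʃɛ] but [s] in [benoso].
Compare 'blood', with invariant [s] in [pɛvesɛ] and [pɛveso]: an analysis with underlying /s/ and a rule producing [ʃ] before the PST suffix would wrongly predict alternation here too.
So /ʃ/ is underlying, and a rule of depalatalization — palato-alveolar /tʃ/ and /ʃ/ become [k] and [s] when no front vowel follows — gives [s].
The underlying form of 'mountain' is therefore /benoʃ/.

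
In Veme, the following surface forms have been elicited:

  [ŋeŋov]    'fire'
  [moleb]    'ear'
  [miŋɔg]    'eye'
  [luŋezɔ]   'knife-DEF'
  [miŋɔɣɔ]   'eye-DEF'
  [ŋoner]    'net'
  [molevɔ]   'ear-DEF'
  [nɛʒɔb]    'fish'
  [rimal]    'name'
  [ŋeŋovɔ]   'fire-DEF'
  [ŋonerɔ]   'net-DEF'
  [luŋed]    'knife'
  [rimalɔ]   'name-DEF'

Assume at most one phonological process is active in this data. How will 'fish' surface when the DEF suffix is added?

'ear' shows [b] ~ [v] at the end of the stem ([moleb] vs [molevɔ]).
The stem 'fire' ([ŋeŋov], [ŋeŋovɔ]) shows [v] unchanged in both environments, so [v] cannot be basic with [b] derived in isolation.
The alternation reflects intervocalic spirantization: voiced stops become fricatives between vowels. /b/ is underlying.
From [nɛʒɔb] the stem 'fish' is /nɛʒɔb/; between vowels this yields [nɛʒɔvɔ].

[nɛʒɔvɔ]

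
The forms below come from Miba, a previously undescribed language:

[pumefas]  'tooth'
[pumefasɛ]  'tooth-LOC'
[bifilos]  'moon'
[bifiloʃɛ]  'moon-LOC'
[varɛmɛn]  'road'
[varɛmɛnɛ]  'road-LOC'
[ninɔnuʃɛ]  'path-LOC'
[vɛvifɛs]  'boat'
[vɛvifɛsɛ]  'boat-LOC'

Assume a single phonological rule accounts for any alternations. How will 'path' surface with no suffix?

The root 'moon' surfaces as [bifilos] and [bifiloʃɛ], with a stem-final [s] ~ [ʃ] alternation.
The stem 'tooth' ([pumefas], [pumefasɛ]) shows [s] unchanged in both environments, so [s] cannot be basic with [ʃ] derived before the LOC suffix.
The alternation reflects depalatalization: palato-alveolar /ʃ/ becomes [s] when no front vowel follows. /ʃ/ is underlying.
The one attested form of 'path', [ninɔnuʃɛ], shows underlying /ninɔnuʃ/. Applying the same rule when no front vowel follows gives [ninɔnus].

[ninɔnus]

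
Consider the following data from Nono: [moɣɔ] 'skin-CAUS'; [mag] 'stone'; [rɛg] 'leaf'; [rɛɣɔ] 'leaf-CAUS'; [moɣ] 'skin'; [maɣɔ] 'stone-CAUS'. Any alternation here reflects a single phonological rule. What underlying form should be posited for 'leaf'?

/rɛg/

In [rɛɣɔ] and [rɛg] the final segment of 'leaf' alternates: [ɣ] ~ [g].
Compare 'skin', with invariant [ɣ] in [moɣɔ] and [moɣ]: an analysis with underlying /ɣ/ and a rule producing [g] in isolation would wrongly predict alternation here too.
Therefore /g/ is basic and [ɣ] is derived by intervocalic spirantization (voiced stops become fricatives between vowels).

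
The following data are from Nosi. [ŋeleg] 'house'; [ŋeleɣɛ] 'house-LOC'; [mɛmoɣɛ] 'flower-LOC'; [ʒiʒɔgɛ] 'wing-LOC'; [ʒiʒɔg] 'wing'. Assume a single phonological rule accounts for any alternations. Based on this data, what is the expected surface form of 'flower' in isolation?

The root 'house' surfaces as [ŋeleɣɛ] and [ŋeleg], with a stem-final [ɣ] ~ [g] alternation.
Compare 'wing', with invariant [g] in [ʒiʒɔgɛ] and [ʒiʒɔg]: an analysis with underlying /g/ and a rule producing [ɣ] before the LOC suffix would wrongly predict alternation here too.
So /ɣ/ is underlying, and a rule of word-final hardening — voiced fricatives become stops word-finally — gives [g].
From [mɛmoɣɛ] the stem 'flower' is /mɛmoɣ/; word-finally this yields [mɛmog].

[mɛmog]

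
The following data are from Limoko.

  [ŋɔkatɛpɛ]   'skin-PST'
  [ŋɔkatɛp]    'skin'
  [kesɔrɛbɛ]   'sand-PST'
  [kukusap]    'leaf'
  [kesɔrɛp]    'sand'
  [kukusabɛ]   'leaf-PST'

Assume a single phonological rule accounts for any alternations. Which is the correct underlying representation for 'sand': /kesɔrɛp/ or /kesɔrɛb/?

The stem for 'sand' ends in [p] in [kesɔrɛp] but [b] in [kesɔrɛbɛ].
The stem 'skin' ([ŋɔkatɛp], [ŋɔkatɛpɛ]) shows [p] unchanged in both environments, so [p] cannot be basic with [b] derived before the PST suffix.
So /b/ is underlying, and a rule of word-final obstruent devoicing — voiced obstruents become voiceless word-finally — gives [p].

/kesɔrɛb/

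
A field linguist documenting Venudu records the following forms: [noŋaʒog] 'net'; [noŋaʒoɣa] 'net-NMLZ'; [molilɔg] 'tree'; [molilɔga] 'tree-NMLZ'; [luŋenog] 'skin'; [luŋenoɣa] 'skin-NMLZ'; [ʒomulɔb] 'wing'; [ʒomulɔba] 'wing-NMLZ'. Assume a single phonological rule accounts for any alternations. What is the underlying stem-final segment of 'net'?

In [noŋaʒog] and [noŋaʒoɣa] the final segment of 'net' alternates: [g] ~ [ɣ].
If /g/ were underlying and a rule turned it into [ɣ] before the NMLZ suffix, 'tree' would also alternate; but it has [g] in both [molilɔg] and [molilɔga].
The underlying segment must be /ɣ/; voiced fricatives become stops word-finally, yielding [g] there.

/ɣ/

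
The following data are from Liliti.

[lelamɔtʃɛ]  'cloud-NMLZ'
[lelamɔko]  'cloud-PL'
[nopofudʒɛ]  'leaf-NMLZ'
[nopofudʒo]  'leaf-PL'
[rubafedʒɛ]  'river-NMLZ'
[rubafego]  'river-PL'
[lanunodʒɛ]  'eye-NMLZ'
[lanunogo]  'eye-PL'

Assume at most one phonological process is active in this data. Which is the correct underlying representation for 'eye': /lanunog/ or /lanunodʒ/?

/lanunog/

In [lanunodʒɛ] and [lanunogo] the final segment of 'eye' alternates: [dʒ] ~ [g].
The stem 'leaf' ([nopofudʒɛ], [nopofudʒo]) shows [dʒ] unchanged in both environments, so [dʒ] cannot be basic with [g] derived before the PL suffix.
The underlying segment must be /g/; /k/ and /g/ become palato-alveolar [tʃ] and [dʒ] before a front vowel, yielding [dʒ] there.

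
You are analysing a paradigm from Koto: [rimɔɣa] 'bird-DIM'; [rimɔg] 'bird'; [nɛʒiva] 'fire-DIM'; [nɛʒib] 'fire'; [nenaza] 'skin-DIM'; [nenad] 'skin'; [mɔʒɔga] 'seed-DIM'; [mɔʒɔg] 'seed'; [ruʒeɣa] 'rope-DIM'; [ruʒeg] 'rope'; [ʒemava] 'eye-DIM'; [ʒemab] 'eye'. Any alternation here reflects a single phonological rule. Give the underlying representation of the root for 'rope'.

'rope' shows [ɣ] ~ [g] at the end of the stem ([ruʒeɣa] vs [ruʒeg]).
If /g/ were underlying and a rule turned it into [ɣ] before the DIM suffix, 'seed' would also alternate; but it has [g] in both [mɔʒɔga] and [mɔʒɔg].
The underlying segment must be /ɣ/; voiced fricatives become stops word-finally, yielding [g] there.

/ruʒeɣ/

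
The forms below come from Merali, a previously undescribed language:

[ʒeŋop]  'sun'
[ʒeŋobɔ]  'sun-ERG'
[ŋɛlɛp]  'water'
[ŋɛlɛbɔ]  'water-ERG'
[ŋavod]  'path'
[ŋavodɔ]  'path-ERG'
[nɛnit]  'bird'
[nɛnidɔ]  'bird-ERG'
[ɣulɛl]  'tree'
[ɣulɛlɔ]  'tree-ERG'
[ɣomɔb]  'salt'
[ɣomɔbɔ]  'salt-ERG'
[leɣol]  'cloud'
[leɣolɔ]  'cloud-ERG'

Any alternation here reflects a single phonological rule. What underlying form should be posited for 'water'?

In [ŋɛlɛp] and [ŋɛlɛbɔ] the final segment of 'water' alternates: [p] ~ [b].
If /b/ were underlying and a rule turned it into [p] in isolation, 'salt' would also alternate; but it has [b] in both [ɣomɔb] and [ɣomɔbɔ].
So /p/ is underlying, and a rule of intervocalic voicing — voiceless stops become voiced between vowels — gives [b].
So 'water' = /ŋɛlɛp/.

/ŋɛlɛp/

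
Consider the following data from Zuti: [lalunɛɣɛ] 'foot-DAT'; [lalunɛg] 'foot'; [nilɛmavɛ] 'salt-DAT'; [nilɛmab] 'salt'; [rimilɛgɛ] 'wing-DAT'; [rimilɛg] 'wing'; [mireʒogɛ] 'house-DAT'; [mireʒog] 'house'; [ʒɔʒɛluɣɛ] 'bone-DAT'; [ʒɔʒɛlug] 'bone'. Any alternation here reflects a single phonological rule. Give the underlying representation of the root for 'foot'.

/lalunɛɣ/

'foot' shows [ɣ] ~ [g] at the end of the stem ([lalunɛɣɛ] vs [lalunɛg]).
Compare 'wing', with invariant [g] in [rimilɛgɛ] and [rimilɛg]: an analysis with underlying /g/ and a rule producing [ɣ] before the DAT suffix would wrongly predict alternation here too.
The alternation reflects word-final hardening: voiced fricatives become stops word-finally. /ɣ/ is underlying.
So 'foot' = /lalunɛɣ/.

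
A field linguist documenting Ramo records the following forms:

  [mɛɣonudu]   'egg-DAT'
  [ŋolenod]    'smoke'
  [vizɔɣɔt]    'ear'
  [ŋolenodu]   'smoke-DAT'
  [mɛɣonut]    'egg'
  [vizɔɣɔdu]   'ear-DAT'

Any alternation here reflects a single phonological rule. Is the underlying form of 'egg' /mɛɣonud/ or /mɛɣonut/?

/mɛɣonut/

In [mɛɣonudu] and [mɛɣonut] the final segment of 'egg' alternates: [d] ~ [t].
The stem 'smoke' ([ŋolenodu], [ŋolenod]) shows [d] unchanged in both environments, so [d] cannot be basic with [t] derived in isolation.
The alternation reflects intervocalic voicing: voiceless stops become voiced between vowels. /t/ is underlying.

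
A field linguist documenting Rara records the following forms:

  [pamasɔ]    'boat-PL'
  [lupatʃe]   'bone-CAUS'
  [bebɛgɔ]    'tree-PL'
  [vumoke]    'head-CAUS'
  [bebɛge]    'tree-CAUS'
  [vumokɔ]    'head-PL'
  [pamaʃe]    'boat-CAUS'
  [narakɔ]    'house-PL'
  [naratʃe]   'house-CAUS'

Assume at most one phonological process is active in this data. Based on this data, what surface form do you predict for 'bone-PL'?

[lupakɔ]

'house' shows [k] ~ [tʃ] at the end of the stem ([narakɔ] vs [naratʃe]).
The stem 'head' ([vumokɔ], [vumoke]) shows [k] unchanged in both environments, so [k] cannot be basic with [tʃ] derived before the CAUS suffix.
Therefore /tʃ/ is basic and [k] is derived by depalatalization (palato-alveolar /tʃ/ and /ʃ/ become [k] and [s] when no front vowel follows).
The one attested form of 'bone', [lupatʃe], shows underlying /lupatʃ/. Applying the same rule when no front vowel follows gives [lupakɔ].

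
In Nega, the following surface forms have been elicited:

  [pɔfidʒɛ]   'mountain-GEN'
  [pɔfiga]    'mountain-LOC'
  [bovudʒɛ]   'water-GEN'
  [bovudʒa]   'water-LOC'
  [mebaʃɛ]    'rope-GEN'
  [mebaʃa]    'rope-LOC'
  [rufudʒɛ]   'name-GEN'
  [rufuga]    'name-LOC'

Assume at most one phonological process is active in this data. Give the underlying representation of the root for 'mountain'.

/pɔfig/

'mountain' shows [dʒ] ~ [g] at the end of the stem ([pɔfidʒɛ] vs [pɔfiga]).
Compare 'water', with invariant [dʒ] in [bovudʒɛ] and [bovudʒa]: an analysis with underlying /dʒ/ and a rule producing [g] before the LOC suffix would wrongly predict alternation here too.
The underlying segment must be /g/; /g/ becomes palato-alveolar [dʒ] before a front vowel, yielding [dʒ] there.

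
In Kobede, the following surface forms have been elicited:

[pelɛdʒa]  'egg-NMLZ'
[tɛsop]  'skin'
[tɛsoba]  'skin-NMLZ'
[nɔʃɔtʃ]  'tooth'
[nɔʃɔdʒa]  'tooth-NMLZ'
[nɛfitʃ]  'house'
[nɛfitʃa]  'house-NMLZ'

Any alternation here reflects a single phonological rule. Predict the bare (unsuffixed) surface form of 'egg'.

[pelɛtʃ]

In [nɔʃɔtʃ] and [nɔʃɔdʒa] the final segment of 'tooth' alternates: [tʃ] ~ [dʒ].
But 'house' keeps [tʃ] in both environments ([nɛfitʃ], [nɛfitʃa]), so there is no rule changing /tʃ/ to [dʒ] before the NMLZ suffix.
The alternation reflects word-final obstruent devoicing: voiced obstruents become voiceless word-finally. /dʒ/ is underlying.
From [pelɛdʒa] the stem 'egg' is /pelɛdʒ/; word-finally this yields [pelɛtʃ].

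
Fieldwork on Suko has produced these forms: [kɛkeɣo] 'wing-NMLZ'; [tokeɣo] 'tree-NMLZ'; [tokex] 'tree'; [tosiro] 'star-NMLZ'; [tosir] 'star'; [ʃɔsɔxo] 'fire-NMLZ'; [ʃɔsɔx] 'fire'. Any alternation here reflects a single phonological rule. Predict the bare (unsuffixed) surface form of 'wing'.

The root 'tree' surfaces as [tokeɣo] and [tokex], with a stem-final [ɣ] ~ [x] alternation.
The stem 'fire' ([ʃɔsɔxo], [ʃɔsɔx]) shows [x] unchanged in both environments, so [x] cannot be basic with [ɣ] derived before the NMLZ suffix.
So /ɣ/ is underlying, and a rule of word-final obstruent devoicing — voiced obstruents become voiceless word-finally — gives [x].
From [kɛkeɣo] the stem 'wing' is /kɛkeɣ/; word-finally this yields [kɛkex].

[kɛkex]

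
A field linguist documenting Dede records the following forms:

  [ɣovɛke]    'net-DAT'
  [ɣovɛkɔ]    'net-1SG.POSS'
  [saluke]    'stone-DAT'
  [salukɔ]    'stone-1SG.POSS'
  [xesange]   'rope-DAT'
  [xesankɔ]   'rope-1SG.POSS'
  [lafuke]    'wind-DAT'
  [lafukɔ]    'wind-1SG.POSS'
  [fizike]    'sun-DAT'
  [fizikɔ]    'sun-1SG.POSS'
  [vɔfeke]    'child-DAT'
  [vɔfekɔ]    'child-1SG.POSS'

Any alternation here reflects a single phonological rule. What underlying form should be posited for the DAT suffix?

The DAT suffix surfaces as [-ge] and [-ke], depending on the final segment of the stem.
The 1SG.POSS suffix, which begins with [k], is invariant after every stem; so [k] is not altered by any rule here.
The DAT suffix is therefore /-ge/ underlyingly, with post-vocalic devoicing: voiced stops become voiceless after a vowel.

/-ge/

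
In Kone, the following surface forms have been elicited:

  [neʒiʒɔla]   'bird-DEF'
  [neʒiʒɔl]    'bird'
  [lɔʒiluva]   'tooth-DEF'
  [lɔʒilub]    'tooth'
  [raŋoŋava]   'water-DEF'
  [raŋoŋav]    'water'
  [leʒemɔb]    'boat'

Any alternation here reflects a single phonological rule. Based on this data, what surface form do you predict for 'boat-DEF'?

[leʒemɔva]

In [lɔʒiluva] and [lɔʒilub] the final segment of 'tooth' alternates: [v] ~ [b].
The stem 'water' ([raŋoŋava], [raŋoŋav]) shows [v] unchanged in both environments, so [v] cannot be basic with [b] derived in isolation.
The alternation reflects intervocalic spirantization: voiced stops become fricatives between vowels. /b/ is underlying.
From [leʒemɔb] the stem 'boat' is /leʒemɔb/; between vowels this yields [leʒemɔva].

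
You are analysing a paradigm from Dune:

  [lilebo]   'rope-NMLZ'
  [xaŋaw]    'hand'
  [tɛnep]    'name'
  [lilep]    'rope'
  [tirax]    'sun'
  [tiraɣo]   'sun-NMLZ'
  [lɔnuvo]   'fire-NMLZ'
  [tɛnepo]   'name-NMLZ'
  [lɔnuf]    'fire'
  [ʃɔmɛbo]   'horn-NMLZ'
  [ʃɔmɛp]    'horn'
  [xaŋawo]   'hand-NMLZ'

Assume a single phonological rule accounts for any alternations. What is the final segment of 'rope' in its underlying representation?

/b/

In [lilep] and [lilebo] the final segment of 'rope' alternates: [p] ~ [b].
If /p/ were underlying and a rule turned it into [b] before the NMLZ suffix, 'name' would also alternate; but it has [p] in both [tɛnep] and [tɛnepo].
The underlying segment must be /b/; voiced obstruents become voiceless word-finally, yielding [p] there.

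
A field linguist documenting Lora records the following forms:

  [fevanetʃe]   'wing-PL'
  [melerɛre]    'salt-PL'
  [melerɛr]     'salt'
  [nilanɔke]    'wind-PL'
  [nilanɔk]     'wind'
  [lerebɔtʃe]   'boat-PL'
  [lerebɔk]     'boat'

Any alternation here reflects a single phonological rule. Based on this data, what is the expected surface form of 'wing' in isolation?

The stem for 'boat' ends in [tʃ] in [lerebɔtʃe] but [k] in [lerebɔk].
The stem 'wind' ([nilanɔke], [nilanɔk]) shows [k] unchanged in both environments, so [k] cannot be basic with [tʃ] derived before the PL suffix.
The underlying segment must be /tʃ/; palato-alveolar /tʃ/ becomes [k] when no front vowel follows, yielding [k] there.
From [fevanetʃe] the stem 'wing' is /fevanetʃ/; when no front vowel follows this yields [fevanek].

[fevanek]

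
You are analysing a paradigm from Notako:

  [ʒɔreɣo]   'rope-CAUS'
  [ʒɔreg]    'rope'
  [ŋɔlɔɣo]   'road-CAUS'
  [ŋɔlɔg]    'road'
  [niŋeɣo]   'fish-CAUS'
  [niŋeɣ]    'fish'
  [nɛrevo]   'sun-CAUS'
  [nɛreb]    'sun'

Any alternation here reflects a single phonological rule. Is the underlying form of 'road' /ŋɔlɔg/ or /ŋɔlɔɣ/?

/ŋɔlɔg/

The stem for 'road' ends in [ɣ] in [ŋɔlɔɣo] but [g] in [ŋɔlɔg].
Compare 'fish', with invariant [ɣ] in [niŋeɣo] and [niŋeɣ]: an analysis with underlying /ɣ/ and a rule producing [g] in isolation would wrongly predict alternation here too.
The underlying segment must be /g/; voiced stops become fricatives between vowels, yielding [ɣ] there.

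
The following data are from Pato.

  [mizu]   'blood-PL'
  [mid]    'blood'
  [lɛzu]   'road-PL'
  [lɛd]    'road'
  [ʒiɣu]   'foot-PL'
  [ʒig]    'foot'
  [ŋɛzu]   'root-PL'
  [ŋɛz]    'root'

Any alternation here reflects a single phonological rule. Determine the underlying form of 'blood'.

/mid/

'blood' shows [z] ~ [d] at the end of the stem ([mizu] vs [mid]).
The stem 'root' ([ŋɛzu], [ŋɛz]) shows [z] unchanged in both environments, so [z] cannot be basic with [d] derived in isolation.
The alternation reflects intervocalic spirantization: voiced stops become fricatives between vowels. /d/ is underlying.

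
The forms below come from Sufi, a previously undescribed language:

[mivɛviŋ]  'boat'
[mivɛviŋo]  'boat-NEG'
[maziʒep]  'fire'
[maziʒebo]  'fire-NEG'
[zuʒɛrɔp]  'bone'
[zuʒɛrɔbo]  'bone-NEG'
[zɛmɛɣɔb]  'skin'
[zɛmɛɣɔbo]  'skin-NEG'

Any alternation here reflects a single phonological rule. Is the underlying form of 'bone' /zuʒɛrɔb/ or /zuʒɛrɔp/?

/zuʒɛrɔp/

In [zuʒɛrɔp] and [zuʒɛrɔbo] the final segment of 'bone' alternates: [p] ~ [b].
The stem 'skin' ([zɛmɛɣɔb], [zɛmɛɣɔbo]) shows [b] unchanged in both environments, so [b] cannot be basic with [p] derived in isolation.
The alternation reflects intervocalic voicing: voiceless stops become voiced between vowels. /p/ is underlying.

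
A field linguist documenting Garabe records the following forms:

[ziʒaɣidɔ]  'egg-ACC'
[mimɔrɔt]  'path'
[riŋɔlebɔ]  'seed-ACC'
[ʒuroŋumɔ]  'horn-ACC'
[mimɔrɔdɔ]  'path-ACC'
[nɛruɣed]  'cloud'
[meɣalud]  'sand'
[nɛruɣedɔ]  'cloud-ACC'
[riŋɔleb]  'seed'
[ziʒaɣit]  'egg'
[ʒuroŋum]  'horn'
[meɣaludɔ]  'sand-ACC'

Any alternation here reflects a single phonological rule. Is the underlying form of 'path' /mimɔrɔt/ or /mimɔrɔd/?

/mimɔrɔt/

The stem for 'path' ends in [t] in [mimɔrɔt] but [d] in [mimɔrɔdɔ].
Compare 'cloud', with invariant [d] in [nɛruɣed] and [nɛruɣedɔ]: an analysis with underlying /d/ and a rule producing [t] in isolation would wrongly predict alternation here too.
So /t/ is underlying, and a rule of intervocalic voicing — voiceless stops become voiced between vowels — gives [d].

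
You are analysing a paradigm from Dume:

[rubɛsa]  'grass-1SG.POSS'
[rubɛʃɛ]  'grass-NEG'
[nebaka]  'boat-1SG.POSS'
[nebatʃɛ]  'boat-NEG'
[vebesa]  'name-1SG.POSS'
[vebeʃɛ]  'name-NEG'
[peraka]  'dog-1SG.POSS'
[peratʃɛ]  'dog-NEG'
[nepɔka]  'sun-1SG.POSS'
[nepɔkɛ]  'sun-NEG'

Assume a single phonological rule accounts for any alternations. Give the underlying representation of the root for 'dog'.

'dog' shows [k] ~ [tʃ] at the end of the stem ([peraka] vs [peratʃɛ]).
Compare 'sun', with invariant [k] in [nepɔka] and [nepɔkɛ]: an analysis with underlying /k/ and a rule producing [tʃ] before the NEG suffix would wrongly predict alternation here too.
The alternation reflects depalatalization: palato-alveolar /tʃ/ and /ʃ/ become [k] and [s] when no front vowel follows. /tʃ/ is underlying.

/peratʃ/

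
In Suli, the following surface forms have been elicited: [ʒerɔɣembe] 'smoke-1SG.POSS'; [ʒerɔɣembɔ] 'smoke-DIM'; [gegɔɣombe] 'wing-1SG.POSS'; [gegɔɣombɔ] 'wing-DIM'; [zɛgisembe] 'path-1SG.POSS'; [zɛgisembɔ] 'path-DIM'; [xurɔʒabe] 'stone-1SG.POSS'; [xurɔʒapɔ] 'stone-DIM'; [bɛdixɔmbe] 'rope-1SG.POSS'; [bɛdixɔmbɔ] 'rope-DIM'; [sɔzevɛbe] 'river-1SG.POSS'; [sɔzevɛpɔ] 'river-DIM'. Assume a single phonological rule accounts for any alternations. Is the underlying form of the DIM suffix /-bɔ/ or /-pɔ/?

The DIM suffix surfaces as [-bɔ] and [-pɔ], depending on the final segment of the stem.
By contrast the 1SG.POSS suffix keeps its initial [b] throughout — that segment must be underlying.
The DIM suffix is therefore /-pɔ/ underlyingly, with post-nasal voicing: voiceless stops become voiced after a nasal.

/-pɔ/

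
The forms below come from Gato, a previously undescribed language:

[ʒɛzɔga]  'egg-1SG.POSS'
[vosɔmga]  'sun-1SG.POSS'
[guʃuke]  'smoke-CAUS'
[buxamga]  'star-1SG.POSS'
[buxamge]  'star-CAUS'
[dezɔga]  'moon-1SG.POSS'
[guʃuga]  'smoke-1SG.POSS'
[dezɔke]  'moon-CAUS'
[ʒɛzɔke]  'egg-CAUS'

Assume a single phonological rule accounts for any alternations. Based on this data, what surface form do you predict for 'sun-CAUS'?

The CAUS suffix surfaces as [-ge] and [-ke], depending on the final segment of the stem.
The 1SG.POSS suffix, which begins with [g], is invariant after every stem; so [g] is not altered by any rule here.
So the underlying form is /-ke/, and voiceless stops become voiced after a nasal.
After 'sun', which ends in a nasal, the suffix surfaces as [-ge], giving [vosɔmge].

[vosɔmge]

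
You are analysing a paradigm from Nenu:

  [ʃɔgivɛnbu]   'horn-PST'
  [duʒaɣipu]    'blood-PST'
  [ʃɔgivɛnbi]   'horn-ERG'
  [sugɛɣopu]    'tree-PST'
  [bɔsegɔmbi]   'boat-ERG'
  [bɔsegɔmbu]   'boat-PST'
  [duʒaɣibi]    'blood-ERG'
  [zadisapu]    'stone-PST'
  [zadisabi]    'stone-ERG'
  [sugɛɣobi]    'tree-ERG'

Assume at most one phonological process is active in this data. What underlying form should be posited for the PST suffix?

The PST morpheme has two allomorphs, [-bu] and [-pu].
By contrast the ERG suffix keeps its initial [b] throughout — that segment must be underlying.
So the underlying form is /-pu/, and voiceless stops become voiced after a nasal.

/-pu/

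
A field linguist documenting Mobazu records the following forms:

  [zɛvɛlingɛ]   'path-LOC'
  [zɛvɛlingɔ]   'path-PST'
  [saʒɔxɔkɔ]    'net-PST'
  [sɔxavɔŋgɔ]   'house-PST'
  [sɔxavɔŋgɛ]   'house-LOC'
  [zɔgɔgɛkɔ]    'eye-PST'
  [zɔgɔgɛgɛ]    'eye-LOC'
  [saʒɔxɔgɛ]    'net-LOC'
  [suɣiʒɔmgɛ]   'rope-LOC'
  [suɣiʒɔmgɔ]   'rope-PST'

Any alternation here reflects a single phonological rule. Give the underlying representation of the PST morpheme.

The PST morpheme has two allomorphs, [-gɔ] and [-kɔ].
The LOC suffix, which begins with [g], is invariant after every stem; so [g] is not altered by any rule here.
The PST suffix is therefore /-kɔ/ underlyingly, with post-nasal voicing: voiceless stops become voiced after a nasal.

/-kɔ/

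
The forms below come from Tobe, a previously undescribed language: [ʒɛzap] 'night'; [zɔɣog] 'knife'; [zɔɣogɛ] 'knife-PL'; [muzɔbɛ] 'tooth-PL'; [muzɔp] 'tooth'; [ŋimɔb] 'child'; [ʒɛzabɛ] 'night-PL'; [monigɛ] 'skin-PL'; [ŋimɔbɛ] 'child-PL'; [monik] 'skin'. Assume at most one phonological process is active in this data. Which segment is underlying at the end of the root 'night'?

The root 'night' surfaces as [ʒɛzap] and [ʒɛzabɛ], with a stem-final [p] ~ [b] alternation.
If /b/ were underlying and a rule turned it into [p] in isolation, 'child' would also alternate; but it has [b] in both [ŋimɔb] and [ŋimɔbɛ].
The underlying segment must be /p/; voiceless stops become voiced between vowels, yielding [b] there.

/p/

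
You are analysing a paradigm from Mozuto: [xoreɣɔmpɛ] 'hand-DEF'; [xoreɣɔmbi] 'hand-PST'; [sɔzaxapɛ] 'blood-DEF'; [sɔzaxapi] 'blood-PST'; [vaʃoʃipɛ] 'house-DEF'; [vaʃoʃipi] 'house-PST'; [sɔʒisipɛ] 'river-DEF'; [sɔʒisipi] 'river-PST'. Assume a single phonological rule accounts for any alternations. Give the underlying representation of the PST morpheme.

The PST suffix surfaces as [-bi] and [-pi], depending on the final segment of the stem.
The DEF suffix, which begins with [p], is invariant after every stem; so [p] is not altered by any rule here.
The PST suffix is therefore /-bi/ underlyingly, with post-vocalic devoicing: voiced stops become voiceless after a vowel.

/-bi/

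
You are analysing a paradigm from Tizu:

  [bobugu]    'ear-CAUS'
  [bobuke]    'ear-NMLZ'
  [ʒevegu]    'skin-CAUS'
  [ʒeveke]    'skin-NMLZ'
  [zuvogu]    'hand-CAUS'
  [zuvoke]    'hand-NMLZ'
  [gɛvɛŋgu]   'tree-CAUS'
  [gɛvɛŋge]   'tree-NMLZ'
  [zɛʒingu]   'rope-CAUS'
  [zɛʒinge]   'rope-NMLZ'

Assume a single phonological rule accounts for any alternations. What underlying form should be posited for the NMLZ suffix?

/-ke/

The NMLZ morpheme has two allomorphs, [-ge] and [-ke].
The CAUS suffix, which begins with [g], is invariant after every stem; so [g] is not altered by any rule here.
So the underlying form is /-ke/, and voiceless stops become voiced after a nasal.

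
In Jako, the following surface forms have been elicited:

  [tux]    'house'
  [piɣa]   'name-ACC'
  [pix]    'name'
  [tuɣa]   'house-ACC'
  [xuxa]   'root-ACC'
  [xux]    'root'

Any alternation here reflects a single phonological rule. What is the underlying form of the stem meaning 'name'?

In [pix] and [piɣa] the final segment of 'name' alternates: [x] ~ [ɣ].
The stem 'root' ([xux], [xuxa]) shows [x] unchanged in both environments, so [x] cannot be basic with [ɣ] derived before the ACC suffix.
So /ɣ/ is underlying, and a rule of word-final obstruent devoicing — voiced obstruents become voiceless word-finally — gives [x].

/piɣ/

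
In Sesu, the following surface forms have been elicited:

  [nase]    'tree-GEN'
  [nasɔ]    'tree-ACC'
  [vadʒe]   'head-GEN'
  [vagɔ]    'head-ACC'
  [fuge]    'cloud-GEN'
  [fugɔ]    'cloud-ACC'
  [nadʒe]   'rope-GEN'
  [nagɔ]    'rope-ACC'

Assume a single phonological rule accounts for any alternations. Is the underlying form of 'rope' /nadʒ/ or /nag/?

/nadʒ/

The root 'rope' surfaces as [nadʒe] and [nagɔ], with a stem-final [dʒ] ~ [g] alternation.
Compare 'cloud', with invariant [g] in [fuge] and [fugɔ]: an analysis with underlying /g/ and a rule producing [dʒ] before the GEN suffix would wrongly predict alternation here too.
So /dʒ/ is underlying, and a rule of depalatalization — palato-alveolar /dʒ/ becomes [g] when no front vowel follows — gives [g].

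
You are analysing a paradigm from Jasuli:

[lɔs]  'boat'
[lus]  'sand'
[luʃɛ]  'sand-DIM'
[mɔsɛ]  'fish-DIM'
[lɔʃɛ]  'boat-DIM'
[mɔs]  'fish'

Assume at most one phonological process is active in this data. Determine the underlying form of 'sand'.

/luʃ/

In [luʃɛ] and [lus] the final segment of 'sand' alternates: [ʃ] ~ [s].
The stem 'fish' ([mɔsɛ], [mɔs]) shows [s] unchanged in both environments, so [s] cannot be basic with [ʃ] derived before the DIM suffix.
So /ʃ/ is underlying, and a rule of depalatalization — palato-alveolar /ʃ/ becomes [s] when no front vowel follows — gives [s].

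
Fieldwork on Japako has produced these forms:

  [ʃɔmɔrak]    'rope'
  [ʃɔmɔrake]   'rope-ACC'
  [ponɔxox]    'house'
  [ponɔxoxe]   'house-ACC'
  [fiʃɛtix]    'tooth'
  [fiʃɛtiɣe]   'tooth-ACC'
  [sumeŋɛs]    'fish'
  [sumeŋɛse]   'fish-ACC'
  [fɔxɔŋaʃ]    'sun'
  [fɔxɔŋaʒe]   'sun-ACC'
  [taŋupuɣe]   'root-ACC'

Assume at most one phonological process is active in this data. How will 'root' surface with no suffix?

[taŋupux]

In [fiʃɛtix] and [fiʃɛtiɣe] the final segment of 'tooth' alternates: [x] ~ [ɣ].
The stem 'house' ([ponɔxox], [ponɔxoxe]) shows [x] unchanged in both environments, so [x] cannot be basic with [ɣ] derived before the ACC suffix.
The underlying segment must be /ɣ/; voiced obstruents become voiceless word-finally, yielding [x] there.
The one attested form of 'root', [taŋupuɣe], shows underlying /taŋupuɣ/. Applying the same rule word-finally gives [taŋupux].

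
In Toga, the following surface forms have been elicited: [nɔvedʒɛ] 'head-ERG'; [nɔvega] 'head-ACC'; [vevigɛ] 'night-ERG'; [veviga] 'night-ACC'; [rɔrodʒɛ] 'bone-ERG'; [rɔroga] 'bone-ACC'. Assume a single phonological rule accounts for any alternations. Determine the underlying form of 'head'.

/nɔvedʒ/

'head' shows [dʒ] ~ [g] at the end of the stem ([nɔvedʒɛ] vs [nɔvega]).
The stem 'night' ([vevigɛ], [veviga]) shows [g] unchanged in both environments, so [g] cannot be basic with [dʒ] derived before the ERG suffix.
The alternation reflects depalatalization: palato-alveolar /dʒ/ becomes [g] when no front vowel follows. /dʒ/ is underlying.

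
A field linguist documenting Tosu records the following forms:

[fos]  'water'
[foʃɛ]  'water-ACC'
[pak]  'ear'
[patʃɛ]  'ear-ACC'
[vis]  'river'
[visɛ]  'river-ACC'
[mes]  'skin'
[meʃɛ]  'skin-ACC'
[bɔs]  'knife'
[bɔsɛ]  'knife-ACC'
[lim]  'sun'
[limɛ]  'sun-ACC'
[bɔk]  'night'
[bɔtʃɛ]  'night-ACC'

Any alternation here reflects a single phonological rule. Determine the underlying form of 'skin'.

In [mes] and [meʃɛ] the final segment of 'skin' alternates: [s] ~ [ʃ].
Compare 'river', with invariant [s] in [vis] and [visɛ]: an analysis with underlying /s/ and a rule producing [ʃ] before the ACC suffix would wrongly predict alternation here too.
The alternation reflects depalatalization: palato-alveolar /tʃ/ and /ʃ/ become [k] and [s] when no front vowel follows. /ʃ/ is underlying.

/meʃ/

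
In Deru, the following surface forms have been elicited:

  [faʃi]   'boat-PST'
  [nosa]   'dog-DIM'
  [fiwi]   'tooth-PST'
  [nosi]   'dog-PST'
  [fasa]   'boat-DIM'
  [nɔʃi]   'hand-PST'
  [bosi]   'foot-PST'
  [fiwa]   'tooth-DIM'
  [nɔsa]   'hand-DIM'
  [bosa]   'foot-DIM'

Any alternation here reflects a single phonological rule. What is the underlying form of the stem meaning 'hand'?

The stem for 'hand' ends in [s] in [nɔsa] but [ʃ] in [nɔʃi].
If /s/ were underlying and a rule turned it into [ʃ] before the PST suffix, 'dog' would also alternate; but it has [s] in both [nosa] and [nosi].
So /ʃ/ is underlying, and a rule of depalatalization — palato-alveolar /ʃ/ becomes [s] when no front vowel follows — gives [s].
So 'hand' = /nɔʃ/.

/nɔʃ/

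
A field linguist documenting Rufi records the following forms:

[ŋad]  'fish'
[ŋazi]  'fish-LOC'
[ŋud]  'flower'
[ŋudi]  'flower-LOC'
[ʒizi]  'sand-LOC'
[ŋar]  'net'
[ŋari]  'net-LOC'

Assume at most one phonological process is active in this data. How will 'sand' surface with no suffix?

In [ŋad] and [ŋazi] the final segment of 'fish' alternates: [d] ~ [z].
Compare 'flower', with invariant [d] in [ŋud] and [ŋudi]: an analysis with underlying /d/ and a rule producing [z] before the LOC suffix would wrongly predict alternation here too.
The alternation reflects word-final hardening: voiced fricatives become stops word-finally. /z/ is underlying.
The one attested form of 'sand', [ʒizi], shows underlying /ʒiz/. Applying the same rule word-finally gives [ʒid].

[ʒid]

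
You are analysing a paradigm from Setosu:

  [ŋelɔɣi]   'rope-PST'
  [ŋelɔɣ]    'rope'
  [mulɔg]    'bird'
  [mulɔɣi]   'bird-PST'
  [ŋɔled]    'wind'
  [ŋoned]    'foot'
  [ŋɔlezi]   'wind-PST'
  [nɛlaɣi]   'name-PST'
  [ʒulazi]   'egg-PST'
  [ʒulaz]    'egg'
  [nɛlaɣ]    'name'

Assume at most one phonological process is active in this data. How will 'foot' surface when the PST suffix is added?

The stem for 'wind' ends in [d] in [ŋɔled] but [z] in [ŋɔlezi].
If /z/ were underlying and a rule turned it into [d] in isolation, 'egg' would also alternate; but it has [z] in both [ʒulaz] and [ʒulazi].
The alternation reflects intervocalic spirantization: voiced stops become fricatives between vowels. /d/ is underlying.
From [ŋoned] the stem 'foot' is /ŋoned/; between vowels this yields [ŋonezi].

[ŋonezi]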